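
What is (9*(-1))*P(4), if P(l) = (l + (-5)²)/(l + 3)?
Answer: -261/7 ≈ -37.286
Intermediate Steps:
P(l) = (25 + l)/(3 + l) (P(l) = (l + 25)/(3 + l) = (25 + l)/(3 + l))
(9*(-1))*P(4) = (9*(-1))*((25 + 4)/(3 + 4)) = -9*29/7 = -261/7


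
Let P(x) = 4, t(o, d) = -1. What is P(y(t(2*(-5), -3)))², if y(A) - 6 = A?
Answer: 16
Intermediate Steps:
y(A) = 6 + A
P(y(t(2*(-5), -3)))² = 4² = 16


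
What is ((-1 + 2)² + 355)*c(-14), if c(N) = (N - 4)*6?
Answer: -38448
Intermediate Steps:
c(N) = -24 + 6*N (c(N) = (-4 + N)*6 = -24 + 6*N)
((-1 + 2)² + 355)*c(-14) = ((-1 + 2)² + 355)*(-24 + 6*(-14)) = (1² + 355)*(-24 - 84) = (1 + 355)*(-108) = 356*(-108) = -38448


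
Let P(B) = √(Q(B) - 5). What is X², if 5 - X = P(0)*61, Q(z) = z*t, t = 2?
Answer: (5 - 61*I*√5)² ≈ -18580.0 - 1364.0*I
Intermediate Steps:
Q(z) = 2*z (Q(z) = z*2 = 2*z)
P(B) = √(-5 + 2*B) (P(B) = √(2*B - 5) = √(-5 + 2*B))
X = 5 - 61*I*√5 (X = 5 - √(-5 + 2*0)*61 = 5 - √(-5 + 0)*61 = 5 - √(-5)*61 = 5 - I*√5*61 = 5 - 61*I*√5 ≈ 5.0 - 136.4*I)
X² = (5 - 61*I*√5)²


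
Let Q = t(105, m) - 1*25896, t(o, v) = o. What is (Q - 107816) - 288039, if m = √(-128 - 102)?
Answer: -421646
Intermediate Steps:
m = I*√230 (m = √(-230) = I*√230 ≈ 15.166*I)
Q = -25791 (Q = 105 - 1*25896 = 105 - 25896 = -25791)
(Q - 107816) - 288039 = (-25791 - 107816) - 288039 = -133607 - 288039 = -421646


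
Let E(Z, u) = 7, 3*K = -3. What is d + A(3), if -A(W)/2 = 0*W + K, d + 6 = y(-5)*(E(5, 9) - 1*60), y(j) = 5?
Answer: -269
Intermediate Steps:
K = -1 (K = (⅓)*(-3) = -1)
d = -271 (d = -6 + 5*(7 - 1*60) = -6 + 5*(7 - 60) = -6 + 5*(-53) = -6 - 265 = -271)
A(W) = 2 (A(W) = -2*(0*W - 1) = -2*(0 - 1) = -2*(-1) = 2)
d + A(3) = -271 + 2 = -269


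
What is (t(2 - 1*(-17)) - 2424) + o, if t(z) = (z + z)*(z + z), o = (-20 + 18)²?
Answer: -976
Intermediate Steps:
o = 4 (o = (-2)² = 4)
t(z) = 4*z² (t(z) = (2*z)*(2*z) = 4*z²)
(t(2 - 1*(-17)) - 2424) + o = (4*(2 - 1*(-17))² - 2424) + 4 = (4*(2 + 17)² - 2424) + 4 = (4*19² - 2424) + 4 = (4*361 - 2424) + 4 = (1444 - 2424) + 4 = -980 + 4 = -976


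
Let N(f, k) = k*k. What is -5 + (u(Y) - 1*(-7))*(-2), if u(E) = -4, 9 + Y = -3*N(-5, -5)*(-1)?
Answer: -11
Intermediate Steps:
N(f, k) = k**2
Y = 66 (Y = -9 - 3*(-5)**2*(-1) = -9 - 3*25*(-1) = -9 - 75*(-1) = -9 + 75 = 66)
-5 + (u(Y) - 1*(-7))*(-2) = -5 + (-4 - 1*(-7))*(-2) = -5 + (-4 + 7)*(-2) = -5 + 3*(-2) = -5 - 6 = -11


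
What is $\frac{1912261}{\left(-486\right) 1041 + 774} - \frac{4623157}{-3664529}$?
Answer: $- \frac{424739898655}{168285832128} \approx -2.5239$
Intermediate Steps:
$\frac{1912261}{\left(-486\right) 1041 + 774} - \frac{4623157}{-3664529} = \frac{1912261}{-505926 + 774} - - \frac{420287}{333139} = \frac{1912261}{-505152} + \frac{420287}{333139} = 1912261 \left(- \frac{1}{505152}\right) + \frac{420287}{333139} = - \frac{1912261}{505152} + \frac{420287}{333139} = - \frac{424739898655}{168285832128}$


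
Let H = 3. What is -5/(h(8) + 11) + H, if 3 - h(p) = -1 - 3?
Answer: 49/18 ≈ 2.7222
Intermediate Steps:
h(p) = 7 (h(p) = 3 - (-1 - 3) = 3 - 1*(-4) = 3 + 4 = 7)
-5/(h(8) + 11) + H = -5/(7 + 11) + 3 = -5/18 + 3 = 49/18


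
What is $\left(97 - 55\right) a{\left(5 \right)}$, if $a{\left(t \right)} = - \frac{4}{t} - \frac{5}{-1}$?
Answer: $\frac{882}{5} \approx 176.4$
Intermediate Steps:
$a{\left(t \right)} = 5 - \frac{4}{t}$ ($a{\left(t \right)} = - \frac{4}{t} - -5 = - \frac{4}{t} + 5 = 5 - \frac{4}{t}$)
$\left(97 - 55\right) a{\left(5 \right)} = \left(97 - 55\right) \left(5 - \frac{4}{5}\right) = 42 \left(5 - \frac{4}{5}\right) = 42 \cdot \frac{21}{5} = \frac{882}{5}$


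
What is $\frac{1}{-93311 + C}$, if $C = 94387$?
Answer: $\frac{1}{1076} \approx 0.00092937$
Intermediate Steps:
$\frac{1}{-93311 + C} = \frac{1}{-93311 + 94387} = \frac{1}{1076}$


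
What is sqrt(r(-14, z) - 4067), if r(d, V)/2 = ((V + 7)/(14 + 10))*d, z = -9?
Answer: I*sqrt(36582)/3 ≈ 63.755*I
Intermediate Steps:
r(d, V) = 2*d*(7/24 + V/24) (r(d, V) = 2*(((V + 7)/(14 + 10))*d) = 2*(((7 + V)/24)*d) = 2*(((7 + V)*(1/24))*d) = 2*((7/24 + V/24)*d) = 2*(d*(7/24 + V/24)) = 2*d*(7/24 + V/24))
sqrt(r(-14, z) - 4067) = sqrt((1/12)*(-14)*(7 - 9) - 4067) = sqrt((1/12)*(-14)*(-2) - 4067) = sqrt(7/3 - 4067) = sqrt(-12194/3) = I*sqrt(36582)/3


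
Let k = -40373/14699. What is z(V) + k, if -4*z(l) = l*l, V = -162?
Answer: -96480512/14699 ≈ -6563.8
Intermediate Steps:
z(l) = -l²/4 (z(l) = -l*l/4 = -l²/4)
k = -40373/14699 (k = -40373*1/14699 = -40373/14699 ≈ -2.7467)
z(V) + k = -¼*(-162)² - 40373/14699 = -¼*26244 - 40373/14699 = -6561 - 40373/14699 = -96480512/14699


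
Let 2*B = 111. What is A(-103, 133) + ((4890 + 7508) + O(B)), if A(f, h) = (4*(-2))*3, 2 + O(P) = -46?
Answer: 12326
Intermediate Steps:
B = 111/2 (B = (1/2)*111 = 111/2 ≈ 55.500)
O(P) = -48 (O(P) = -2 - 46 = -48)
A(f, h) = -24 (A(f, h) = -8*3 = -24)
A(-103, 133) + ((4890 + 7508) + O(B)) = -24 + ((4890 + 7508) - 48) = -24 + (12398 - 48) = -24 + 12350 = 12326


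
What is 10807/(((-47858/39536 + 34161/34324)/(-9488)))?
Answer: 17393238888921728/36511087 ≈ 4.7638e+8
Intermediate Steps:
10807/(((-47858/39536 + 34161/34324)/(-9488))) = 10807/(((-47858*1/39536 + 34161*(1/34324))*(-1/9488))) = 10807/(((-23929/19768 + 34161/34324)*(-1/9488))) = 10807/((-36511087/169629208*(-1/9488))) = 10807/(36511087/1609441925504) = 10807*(1609441925504/36511087) = 17393238888921728/36511087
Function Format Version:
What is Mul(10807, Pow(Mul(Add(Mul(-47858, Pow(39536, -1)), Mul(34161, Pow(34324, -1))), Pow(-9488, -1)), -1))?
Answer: Rational(17393238888921728, 36511087) ≈ 4.7638e+8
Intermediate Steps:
Mul(10807, Pow(Mul(Add(Mul(-47858, Pow(39536, -1)), Mul(34161, Pow(34324, -1))), Pow(-9488, -1)), -1)) = Mul(10807, Pow(Mul(Add(Mul(-47858, Rational(1, 39536)), Mul(34161, Rational(1, 34324))), Rational(-1, 9488)), -1)) = Mul(10807, Pow(Mul(Add(Rational(-23929, 19768), Rational(34161, 34324)), Rational(-1, 9488)), -1)) = Mul(10807, Pow(Mul(Rational(-36511087, 169629208), Rational(-1, 9488)), -1)) = Mul(10807, Pow(Rational(36511087, 1609441925504), -1)) = Mul(10807, Rational(1609441925504, 36511087)) = Rational(17393238888921728, 36511087)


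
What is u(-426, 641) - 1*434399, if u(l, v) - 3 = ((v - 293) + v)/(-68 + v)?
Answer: -248907919/573 ≈ -4.3439e+5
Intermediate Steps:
u(l, v) = 3 + (-293 + 2*v)/(-68 + v) (u(l, v) = 3 + ((v - 293) + v)/(-68 + v) = 3 + ((-293 + v) + v)/(-68 + v) = 3 + (-293 + 2*v)/(-68 + v))
u(-426, 641) - 1*434399 = (-497 + 5*641)/(-68 + 641) - 1*434399 = (-497 + 3205)/573 - 434399 = (1/573)*2708 - 434399 = 2708/573 - 434399 = -248907919/573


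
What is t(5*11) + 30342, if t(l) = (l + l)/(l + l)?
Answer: 30343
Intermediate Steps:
t(l) = 1 (t(l) = (2*l)/((2*l)) = (2*l)*(1/(2*l)) = 1)
t(5*11) + 30342 = 1 + 30342 = 30343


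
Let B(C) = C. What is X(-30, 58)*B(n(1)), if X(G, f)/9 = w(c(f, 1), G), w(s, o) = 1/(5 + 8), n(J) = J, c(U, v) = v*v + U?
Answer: 9/13 ≈ 0.69231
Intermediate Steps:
c(U, v) = U + v² (c(U, v) = v² + U = U + v²)
w(s, o) = 1/13
X(G, f) = 9/13 (X(G, f) = 9*(1/13) = 9/13)
X(-30, 58)*B(n(1)) = (9/13)*1 = 9/13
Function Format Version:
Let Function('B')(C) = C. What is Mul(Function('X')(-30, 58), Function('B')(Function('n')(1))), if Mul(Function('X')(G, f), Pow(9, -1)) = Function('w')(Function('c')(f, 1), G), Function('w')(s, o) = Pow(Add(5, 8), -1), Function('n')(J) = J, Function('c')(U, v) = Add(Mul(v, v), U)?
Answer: Rational(9, 13) ≈ 0.69231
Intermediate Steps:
Function('c')(U, v) = Add(U, Pow(v, 2)) (Function('c')(U, v) = Add(Pow(v, 2), U) = Add(U, Pow(v, 2)))
Function('w')(s, o) = Rational(1, 13) (Function('w')(s, o) = Pow(13, -1) = Rational(1, 13))
Function('X')(G, f) = Rational(9, 13) (Function('X')(G, f) = Mul(9, Rational(1, 13)) = Rational(9, 13))
Mul(Function('X')(-30, 58), Function('B')(Function('n')(1))) = Mul(Rational(9, 13), 1) = Rational(9, 13)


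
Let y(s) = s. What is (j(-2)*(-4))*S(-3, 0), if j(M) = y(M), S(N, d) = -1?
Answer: -8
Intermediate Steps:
j(M) = M
(j(-2)*(-4))*S(-3, 0) = -2*(-4)*(-1) = 8*(-1) = -8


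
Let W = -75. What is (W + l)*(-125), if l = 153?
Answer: -9750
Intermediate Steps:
(W + l)*(-125) = (-75 + 153)*(-125) = 78*(-125) = -9750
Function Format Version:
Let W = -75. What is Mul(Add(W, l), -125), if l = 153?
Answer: -9750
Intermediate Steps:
Mul(Add(W, l), -125) = Mul(Add(-75, 153), -125) = Mul(78, -125) = -9750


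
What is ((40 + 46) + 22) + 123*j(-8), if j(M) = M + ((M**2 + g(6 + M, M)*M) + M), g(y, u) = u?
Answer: 13884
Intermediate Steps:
j(M) = 2*M + 2*M**2 (j(M) = M + ((M**2 + M*M) + M) = M + ((M**2 + M**2) + M) = M + (2*M**2 + M) = M + (M + 2*M**2) = 2*M + 2*M**2)
((40 + 46) + 22) + 123*j(-8) = ((40 + 46) + 22) + 123*(2*(-8)*(1 - 8)) = (86 + 22) + 123*(2*(-8)*(-7)) = 108 + 123*112 = 108 + 13776 = 13884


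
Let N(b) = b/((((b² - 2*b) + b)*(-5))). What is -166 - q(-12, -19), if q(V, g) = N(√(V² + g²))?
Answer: -418319/2520 + √505/2520 ≈ -165.99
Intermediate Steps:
N(b) = b/(-5*b² + 5*b) (N(b) = b/(((b² - b)*(-5))) = b/(-5*b² + 5*b))
q(V, g) = -1/(-5 + 5*√(V² + g²))
-166 - q(-12, -19) = -166 - (-1)/(-5 + 5*√((-12)² + (-19)²)) = -166 - (-1)/(-5 + 5*√(144 + 361)) = -166 - (-1)/(-5 + 5*√505) = -166 + 1/(-5 + 5*√505)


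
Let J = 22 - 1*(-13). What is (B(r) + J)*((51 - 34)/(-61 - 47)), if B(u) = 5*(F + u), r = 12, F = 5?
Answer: -170/9 ≈ -18.889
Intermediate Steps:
J = 35 (J = 22 + 13 = 35)
B(u) = 25 + 5*u (B(u) = 5*(5 + u) = 25 + 5*u)
(B(r) + J)*((51 - 34)/(-61 - 47)) = ((25 + 5*12) + 35)*((51 - 34)/(-61 - 47)) = ((25 + 60) + 35)*(17/(-108)) = (85 + 35)*(17*(-1/108)) = 120*(-17/108) = -170/9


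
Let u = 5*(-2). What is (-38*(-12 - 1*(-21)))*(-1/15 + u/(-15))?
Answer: -1026/5 ≈ -205.20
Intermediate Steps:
u = -10
(-38*(-12 - 1*(-21)))*(-1/15 + u/(-15)) = (-38*(-12 - 1*(-21)))*(-1/15 - 10/(-15)) = (-38*(-12 + 21))*(-1*1/15 - 10*(-1/15)) = (-38*9)*(-1/15 + 2/3) = -342*3/5 = -1026/5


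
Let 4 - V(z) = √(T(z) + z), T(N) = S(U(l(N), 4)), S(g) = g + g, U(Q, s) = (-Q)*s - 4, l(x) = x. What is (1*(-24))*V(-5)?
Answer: -96 + 72*√3 ≈ 28.708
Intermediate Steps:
U(Q, s) = -4 - Q*s (U(Q, s) = -Q*s - 4 = -4 - Q*s)
S(g) = 2*g
T(N) = -8 - 8*N (T(N) = 2*(-4 - 1*N*4) = 2*(-4 - 4*N) = -8 - 8*N)
V(z) = 4 - √(-8 - 7*z) (V(z) = 4 - √((-8 - 8*z) + z) = 4 - √(-8 - 7*z))
(1*(-24))*V(-5) = (1*(-24))*(4 - √(-8 - 7*(-5))) = -24*(4 - √(-8 + 35)) = -24*(4 - √27) = -24*(4 - 3*√3) = -96 + 72*√3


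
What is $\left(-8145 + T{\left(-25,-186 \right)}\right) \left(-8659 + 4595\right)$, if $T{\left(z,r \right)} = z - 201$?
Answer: $34019744$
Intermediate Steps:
$T{\left(z,r \right)} = -201 + z$
$\left(-8145 + T{\left(-25,-186 \right)}\right) \left(-8659 + 4595\right) = \left(-8145 - 226\right) \left(-8659 + 4595\right) = \left(-8145 - 226\right) \left(-4064\right) = \left(-8371\right) \left(-4064\right) = 34019744$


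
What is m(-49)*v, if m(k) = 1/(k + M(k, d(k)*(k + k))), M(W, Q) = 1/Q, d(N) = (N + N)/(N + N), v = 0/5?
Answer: 0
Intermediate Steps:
v = 0 (v = 0*(⅕) = 0)
d(N) = 1 (d(N) = (2*N)/((2*N)) = (2*N)*(1/(2*N)) = 1)
m(k) = 1/(k + 1/(2*k)) (m(k) = 1/(k + 1/(1*(k + k))) = 1/(k + 1/(1*(2*k))) = 1/(k + 1/(2*k)))
m(-49)*v = (2*(-49)/(1 + 2*(-49)²))*0 = (2*(-49)/(1 + 2*2401))*0 = (2*(-49)/(1 + 4802))*0 = (2*(-49)/4803)*0 = (2*(-49)*(1/4803))*0 = -98/4803*0 = 0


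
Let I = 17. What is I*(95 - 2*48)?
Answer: -17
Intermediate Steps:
I*(95 - 2*48) = 17*(95 - 2*48) = 17*(95 - 96) = 17*(-1) = -17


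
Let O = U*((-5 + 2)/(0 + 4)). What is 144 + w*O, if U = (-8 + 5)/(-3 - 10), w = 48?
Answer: 1764/13 ≈ 135.69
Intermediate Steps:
U = 3/13 (U = -3/(-13) = -3*(-1/13) = 3/13 ≈ 0.23077)
O = -9/52 (O = 3*((-5 + 2)/(0 + 4))/13 = 3*(-3/4)/13 = 3*(-3*¼)/13 = (3/13)*(-¾) = -9/52 ≈ -0.17308)
144 + w*O = 144 + 48*(-9/52) = 144 - 108/13 = 1764/13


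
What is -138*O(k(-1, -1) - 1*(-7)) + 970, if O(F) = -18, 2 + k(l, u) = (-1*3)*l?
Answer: 3454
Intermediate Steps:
k(l, u) = -2 - 3*l (k(l, u) = -2 + (-1*3)*l = -2 - 3*l)
-138*O(k(-1, -1) - 1*(-7)) + 970 = -138*(-18) + 970 = 2484 + 970 = 3454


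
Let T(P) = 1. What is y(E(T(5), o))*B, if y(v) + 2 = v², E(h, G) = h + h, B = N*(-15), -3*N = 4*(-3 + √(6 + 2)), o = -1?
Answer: -120 + 80*√2 ≈ -6.8629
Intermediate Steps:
N = 4 - 8*√2/3 (N = -4*(-3 + √(6 + 2))/3 = -4*(-3 + √8)/3 = -4*(-3 + 2*√2)/3 = -(-12 + 8*√2)/3 = 4 - 8*√2/3 ≈ 0.22876)
B = -60 + 40*√2 (B = (4 - 8*√2/3)*(-15) = -60 + 40*√2 ≈ -3.4315)
E(h, G) = 2*h
y(v) = -2 + v²
y(E(T(5), o))*B = (-2 + (2*1)²)*(-60 + 40*√2) = (-2 + 2²)*(-60 + 40*√2) = (-2 + 4)*(-60 + 40*√2) = 2*(-60 + 40*√2) = -120 + 80*√2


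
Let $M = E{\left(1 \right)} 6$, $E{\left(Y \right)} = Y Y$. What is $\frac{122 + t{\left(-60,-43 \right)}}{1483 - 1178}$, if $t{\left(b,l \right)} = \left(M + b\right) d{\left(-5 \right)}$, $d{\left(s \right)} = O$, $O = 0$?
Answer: $\frac{2}{5} \approx 0.4$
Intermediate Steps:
$E{\left(Y \right)} = Y^{2}$
$M = 6$ ($M = 1^{2} \cdot 6 = 1 \cdot 6 = 6$)
$d{\left(s \right)} = 0$
$t{\left(b,l \right)} = 0$ ($t{\left(b,l \right)} = \left(6 + b\right) 0 = 0$)
$\frac{122 + t{\left(-60,-43 \right)}}{1483 - 1178} = \frac{122 + 0}{1483 - 1178} = \frac{122}{305} = 122 \cdot \frac{1}{305} = \frac{2}{5}$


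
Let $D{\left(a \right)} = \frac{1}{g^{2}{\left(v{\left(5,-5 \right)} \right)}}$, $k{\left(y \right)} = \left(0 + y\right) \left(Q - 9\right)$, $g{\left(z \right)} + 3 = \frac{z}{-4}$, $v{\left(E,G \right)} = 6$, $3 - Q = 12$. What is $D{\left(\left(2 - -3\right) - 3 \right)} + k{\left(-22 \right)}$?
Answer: $\frac{32080}{81} \approx 396.05$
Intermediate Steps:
$Q = -9$ ($Q = 3 - 12 = -9$)
$g{\left(z \right)} = -3 - \frac{z}{4}$ ($g{\left(z \right)} = -3 + \frac{z}{-4} = -3 + z \left(- \frac{1}{4}\right) = -3 - \frac{z}{4}$)
$k{\left(y \right)} = - 18 y$ ($k{\left(y \right)} = \left(0 + y\right) \left(-9 - 9\right) = y \left(-18\right) = - 18 y$)
$D{\left(a \right)} = \frac{4}{81}$ ($D{\left(a \right)} = \frac{1}{\left(-3 - \frac{3}{2}\right)^{2}} = \frac{1}{\left(- \frac{9}{2}\right)^{2}} = \frac{1}{\frac{81}{4}} = \frac{4}{81}$)
$D{\left(\left(2 - -3\right) - 3 \right)} + k{\left(-22 \right)} = \frac{4}{81} - -396 = \frac{4}{81} + 396 = \frac{32080}{81}$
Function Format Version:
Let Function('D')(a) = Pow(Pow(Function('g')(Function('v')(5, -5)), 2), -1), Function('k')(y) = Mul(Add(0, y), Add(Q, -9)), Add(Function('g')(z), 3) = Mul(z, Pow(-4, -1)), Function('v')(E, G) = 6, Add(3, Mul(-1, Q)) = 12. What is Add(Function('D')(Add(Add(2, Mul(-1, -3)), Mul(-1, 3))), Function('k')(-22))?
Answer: Rational(32080, 81) ≈ 396.05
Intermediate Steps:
Q = -9 (Q = Add(3, Mul(-1, 12)) = Add(3, -12) = -9)
Function('g')(z) = Add(-3, Mul(Rational(-1, 4), z)) (Function('g')(z) = Add(-3, Mul(z, Pow(-4, -1))) = Add(-3, Mul(z, Rational(-1, 4))) = Add(-3, Mul(Rational(-1, 4), z)))
Function('k')(y) = Mul(-18, y) (Function('k')(y) = Mul(Add(0, y), Add(-9, -9)) = Mul(y, -18) = Mul(-18, y))
Function('D')(a) = Rational(4, 81) (Function('D')(a) = Pow(Pow(Add(-3, Mul(Rational(-1, 4), 6)), 2), -1) = Pow(Pow(Add(-3, Rational(-3, 2)), 2), -1) = Pow(Pow(Rational(-9, 2), 2), -1) = Pow(Rational(81, 4), -1) = Rational(4, 81))
Add(Function('D')(Add(Add(2, Mul(-1, -3)), Mul(-1, 3))), Function('k')(-22)) = Add(Rational(4, 81), Mul(-18, -22)) = Add(Rational(4, 81), 396) = Rational(32080, 81)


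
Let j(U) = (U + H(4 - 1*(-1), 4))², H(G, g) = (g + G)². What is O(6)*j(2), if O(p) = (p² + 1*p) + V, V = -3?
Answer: 268671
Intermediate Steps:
H(G, g) = (G + g)²
j(U) = (81 + U)² (j(U) = (U + ((4 - 1*(-1)) + 4)²)² = (U + ((4 + 1) + 4)²)² = (U + (5 + 4)²)² = (U + 9²)² = (U + 81)² = (81 + U)²)
O(p) = -3 + p + p² (O(p) = (p² + 1*p) - 3 = (p² + p) - 3 = (p + p²) - 3 = -3 + p + p²)
O(6)*j(2) = (-3 + 6 + 6²)*(81 + 2)² = (-3 + 6 + 36)*83² = 39*6889 = 268671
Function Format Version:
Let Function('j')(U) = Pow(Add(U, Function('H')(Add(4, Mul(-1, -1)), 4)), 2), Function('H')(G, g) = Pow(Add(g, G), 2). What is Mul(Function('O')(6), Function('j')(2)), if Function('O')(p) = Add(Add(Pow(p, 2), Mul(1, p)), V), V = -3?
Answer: 268671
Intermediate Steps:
Function('H')(G, g) = Pow(Add(G, g), 2)
Function('j')(U) = Pow(Add(81, U), 2) (Function('j')(U) = Pow(Add(U, Pow(Add(Add(4, Mul(-1, -1)), 4), 2)), 2) = Pow(Add(U, Pow(Add(Add(4, 1), 4), 2)), 2) = Pow(Add(U, Pow(Add(5, 4), 2)), 2) = Pow(Add(U, Pow(9, 2)), 2) = Pow(Add(U, 81), 2) = Pow(Add(81, U), 2))
Function('O')(p) = Add(-3, p, Pow(p, 2)) (Function('O')(p) = Add(Add(Pow(p, 2), Mul(1, p)), -3) = Add(Add(Pow(p, 2), p), -3) = Add(Add(p, Pow(p, 2)), -3) = Add(-3, p, Pow(p, 2)))
Mul(Function('O')(6), Function('j')(2)) = Mul(Add(-3, 6, Pow(6, 2)), Pow(Add(81, 2), 2)) = Mul(Add(-3, 6, 36), Pow(83, 2)) = Mul(39, 6889) = 268671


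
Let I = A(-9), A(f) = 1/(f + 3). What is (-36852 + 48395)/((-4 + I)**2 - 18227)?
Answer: -415548/655547 ≈ -0.63389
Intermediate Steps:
A(f) = 1/(3 + f)
I = -1/6 (I = 1/(3 - 9) = 1/(-6) = -1/6 ≈ -0.16667)
(-36852 + 48395)/((-4 + I)**2 - 18227) = (-36852 + 48395)/((-4 - 1/6)**2 - 18227) = 11543/((-25/6)**2 - 18227) = 11543/(625/36 - 18227) = 11543/(-655547/36) = 11543*(-36/655547) = -415548/655547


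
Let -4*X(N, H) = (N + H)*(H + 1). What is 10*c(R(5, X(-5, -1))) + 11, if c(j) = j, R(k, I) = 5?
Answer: 61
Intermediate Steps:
X(N, H) = -(1 + H)*(H + N)/4 (X(N, H) = -(N + H)*(H + 1)/4 = -(H + N)*(1 + H)/4 = -(1 + H)*(H + N)/4)
10*c(R(5, X(-5, -1))) + 11 = 10*5 + 11 = 50 + 11 = 61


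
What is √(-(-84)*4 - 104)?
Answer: 2*√58 ≈ 15.232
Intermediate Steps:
√(-(-84)*4 - 104) = √(-14*(-24) - 104) = √(336 - 104) = √232 = 2*√58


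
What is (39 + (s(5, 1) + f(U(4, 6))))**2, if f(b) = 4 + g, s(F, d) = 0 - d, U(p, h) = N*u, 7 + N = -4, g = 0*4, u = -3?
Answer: 1764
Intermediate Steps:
g = 0
N = -11 (N = -7 - 4 = -11)
U(p, h) = 33 (U(p, h) = -11*(-3) = 33)
s(F, d) = -d
f(b) = 4 (f(b) = 4 + 0 = 4)
(39 + (s(5, 1) + f(U(4, 6))))**2 = (39 + (-1*1 + 4))**2 = (39 + (-1 + 4))**2 = (39 + 3)**2 = 42**2 = 1764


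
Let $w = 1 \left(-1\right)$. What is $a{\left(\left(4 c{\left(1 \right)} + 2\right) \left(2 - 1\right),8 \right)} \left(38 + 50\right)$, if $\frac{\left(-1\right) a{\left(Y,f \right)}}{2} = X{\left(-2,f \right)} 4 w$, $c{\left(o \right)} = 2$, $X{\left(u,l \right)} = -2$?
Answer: $-1408$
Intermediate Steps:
$w = -1$
$a{\left(Y,f \right)} = -16$ ($a{\left(Y,f \right)} = - 2 \left(-2\right) 4 \left(-1\right) = - 2 \left(\left(-8\right) \left(-1\right)\right) = \left(-2\right) 8 = -16$)
$a{\left(\left(4 c{\left(1 \right)} + 2\right) \left(2 - 1\right),8 \right)} \left(38 + 50\right) = - 16 \left(38 + 50\right) = \left(-16\right) 88 = -1408$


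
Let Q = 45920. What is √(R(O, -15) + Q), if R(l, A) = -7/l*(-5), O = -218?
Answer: 5*√87291778/218 ≈ 214.29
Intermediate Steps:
R(l, A) = 35/l
√(R(O, -15) + Q) = √(35/(-218) + 45920) = √(35*(-1/218) + 45920) = √(-35/218 + 45920) = √(10010525/218) = 5*√87291778/218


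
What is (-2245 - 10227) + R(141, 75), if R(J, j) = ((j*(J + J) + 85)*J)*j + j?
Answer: 224547728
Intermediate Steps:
R(J, j) = j + J*j*(85 + 2*J*j) (R(J, j) = ((j*(2*J) + 85)*J)*j + j = ((2*J*j + 85)*J)*j + j = ((85 + 2*J*j)*J)*j + j = (J*(85 + 2*J*j))*j + j = J*j*(85 + 2*J*j) + j = j + J*j*(85 + 2*J*j))
(-2245 - 10227) + R(141, 75) = (-2245 - 10227) + 75*(1 + 85*141 + 2*75*141²) = -12472 + 75*(1 + 11985 + 2*75*19881) = -12472 + 75*(1 + 11985 + 2982150) = -12472 + 75*2994136 = -12472 + 224560200 = 224547728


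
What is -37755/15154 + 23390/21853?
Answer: -470607955/331160362 ≈ -1.4211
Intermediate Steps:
-37755/15154 + 23390/21853 = -470607955/331160362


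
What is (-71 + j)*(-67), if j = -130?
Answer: 13467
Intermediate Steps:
(-71 + j)*(-67) = (-71 - 130)*(-67) = -201*(-67) = 13467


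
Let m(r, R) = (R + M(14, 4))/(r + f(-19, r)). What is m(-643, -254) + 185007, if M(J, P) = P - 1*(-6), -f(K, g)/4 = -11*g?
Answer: 5353177789/28935 ≈ 1.8501e+5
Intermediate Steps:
f(K, g) = 44*g (f(K, g) = -(-44)*g = 44*g)
M(J, P) = 6 + P (M(J, P) = P + 6 = 6 + P)
m(r, R) = (10 + R)/(45*r) (m(r, R) = (R + (6 + 4))/(r + 44*r) = (R + 10)/((45*r)) = (10 + R)*(1/(45*r)) = (10 + R)/(45*r))
m(-643, -254) + 185007 = (1/45)*(10 - 254)/(-643) + 185007 = (1/45)*(-1/643)*(-244) + 185007 = 244/28935 + 185007 = 5353177789/28935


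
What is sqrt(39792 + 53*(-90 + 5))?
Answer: 71*sqrt(7) ≈ 187.85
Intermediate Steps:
sqrt(39792 + 53*(-90 + 5)) = sqrt(39792 + 53*(-85)) = sqrt(39792 - 4505) = sqrt(35287) = 71*sqrt(7)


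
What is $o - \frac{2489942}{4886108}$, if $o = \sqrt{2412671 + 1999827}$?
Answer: $- \frac{1244971}{2443054} + \sqrt{4412498} \approx 2100.1$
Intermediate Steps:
$o = \sqrt{4412498} \approx 2100.6$
$o - \frac{2489942}{4886108} = \sqrt{4412498} - \frac{2489942}{4886108} = \sqrt{4412498} - \frac{1244971}{2443054} = - \frac{1244971}{2443054} + \sqrt{4412498}$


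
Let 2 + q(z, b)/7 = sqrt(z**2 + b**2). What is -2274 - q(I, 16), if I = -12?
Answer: -2400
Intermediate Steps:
q(z, b) = -14 + 7*sqrt(b**2 + z**2) (q(z, b) = -14 + 7*sqrt(z**2 + b**2) = -14 + 7*sqrt(b**2 + z**2))
-2274 - q(I, 16) = -2274 - (-14 + 7*sqrt(16**2 + (-12)**2)) = -2274 - (-14 + 7*sqrt(256 + 144)) = -2274 - (-14 + 7*sqrt(400)) = -2274 - (-14 + 7*20) = -2274 - (-14 + 140) = -2274 - 1*126 = -2274 - 126 = -2400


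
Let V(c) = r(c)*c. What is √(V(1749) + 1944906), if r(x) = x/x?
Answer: 3*√216295 ≈ 1395.2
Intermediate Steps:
r(x) = 1
V(c) = c (V(c) = 1*c = c)
√(V(1749) + 1944906) = √(1749 + 1944906) = √1946655 = 3*√216295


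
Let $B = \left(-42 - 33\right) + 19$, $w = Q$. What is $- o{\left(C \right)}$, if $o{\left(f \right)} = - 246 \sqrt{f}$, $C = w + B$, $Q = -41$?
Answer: $246 i \sqrt{97} \approx 2422.8 i$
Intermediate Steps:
$w = -41$
$B = -56$ ($B = -75 + 19 = -56$)
$C = -97$ ($C = -41 - 56 = -97$)
$- o{\left(C \right)} = - \left(-246\right) \sqrt{-97} = - \left(-246\right) i \sqrt{97} = 246 i \sqrt{97}$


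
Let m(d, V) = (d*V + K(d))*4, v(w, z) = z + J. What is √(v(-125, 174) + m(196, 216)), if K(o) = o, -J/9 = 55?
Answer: √169807 ≈ 412.08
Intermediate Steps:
J = -495 (J = -9*55 = -495)
v(w, z) = -495 + z (v(w, z) = z - 495 = -495 + z)
m(d, V) = 4*d + 4*V*d (m(d, V) = (d*V + d)*4 = (V*d + d)*4 = (d + V*d)*4 = 4*d + 4*V*d)
√(v(-125, 174) + m(196, 216)) = √((-495 + 174) + 4*196*(1 + 216)) = √(-321 + 4*196*217) = √(-321 + 170128) = √169807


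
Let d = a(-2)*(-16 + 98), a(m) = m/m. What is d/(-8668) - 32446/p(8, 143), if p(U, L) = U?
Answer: -35155323/8668 ≈ -4055.8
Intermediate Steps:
a(m) = 1
d = 82 (d = 1*(-16 + 98) = 1*82 = 82)
d/(-8668) - 32446/p(8, 143) = 82/(-8668) - 32446/8 = 82*(-1/8668) - 32446*⅛ = -41/4334 - 16223/4 = -35155323/8668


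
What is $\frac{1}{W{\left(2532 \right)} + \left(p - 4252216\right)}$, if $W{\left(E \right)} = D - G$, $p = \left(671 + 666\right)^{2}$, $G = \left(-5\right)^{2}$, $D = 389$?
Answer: $- \frac{1}{2464283} \approx -4.058 \cdot 10^{-7}$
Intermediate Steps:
$G = 25$
$p = 1787569$ ($p = 1337^{2} = 1787569$)
$W{\left(E \right)} = 364$ ($W{\left(E \right)} = 389 - 25 = 364$)
$\frac{1}{W{\left(2532 \right)} + \left(p - 4252216\right)} = \frac{1}{364 + \left(1787569 - 4252216\right)} = \frac{1}{364 - 2464647} = \frac{1}{-2464283} = - \frac{1}{2464283}$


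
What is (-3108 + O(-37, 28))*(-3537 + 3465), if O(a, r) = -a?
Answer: 221112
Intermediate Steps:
(-3108 + O(-37, 28))*(-3537 + 3465) = (-3108 - 1*(-37))*(-3537 + 3465) = (-3108 + 37)*(-72) = -3071*(-72) = 221112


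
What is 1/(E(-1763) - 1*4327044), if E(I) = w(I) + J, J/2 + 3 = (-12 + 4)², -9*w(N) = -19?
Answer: -9/38942279 ≈ -2.3111e-7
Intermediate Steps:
w(N) = 19/9 (w(N) = -⅑*(-19) = 19/9)
J = 122 (J = -6 + 2*(-12 + 4)² = -6 + 2*(-8)² = -6 + 2*64 = -6 + 128 = 122)
E(I) = 1117/9 (E(I) = 19/9 + 122 = 1117/9)
1/(E(-1763) - 1*4327044) = 1/(1117/9 - 1*4327044) = 1/(1117/9 - 4327044) = 1/(-38942279/9) = -9/38942279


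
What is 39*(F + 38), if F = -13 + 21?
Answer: 1794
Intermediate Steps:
F = 8
39*(F + 38) = 39*(8 + 38) = 39*46 = 1794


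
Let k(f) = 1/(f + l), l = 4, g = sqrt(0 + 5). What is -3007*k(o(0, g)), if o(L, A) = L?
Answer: -3007/4 ≈ -751.75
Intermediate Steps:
g = sqrt(5) ≈ 2.2361
k(f) = 1/(4 + f) (k(f) = 1/(f + 4) = 1/(4 + f))
-3007*k(o(0, g)) = -3007/(4 + 0) = -3007/4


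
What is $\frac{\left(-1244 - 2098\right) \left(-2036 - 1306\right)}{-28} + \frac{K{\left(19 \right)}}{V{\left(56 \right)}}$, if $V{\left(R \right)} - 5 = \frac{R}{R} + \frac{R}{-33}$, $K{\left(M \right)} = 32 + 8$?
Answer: $- \frac{198244491}{497} \approx -3.9888 \cdot 10^{5}$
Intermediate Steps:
$K{\left(M \right)} = 40$
$V{\left(R \right)} = 6 - \frac{R}{33}$ ($V{\left(R \right)} = 5 + \left(\frac{R}{R} + \frac{R}{-33}\right) = 5 + \left(1 + R \left(- \frac{1}{33}\right)\right) = 5 - \left(-1 + \frac{R}{33}\right) = 6 - \frac{R}{33}$)
$\frac{\left(-1244 - 2098\right) \left(-2036 - 1306\right)}{-28} + \frac{K{\left(19 \right)}}{V{\left(56 \right)}} = \frac{\left(-1244 - 2098\right) \left(-2036 - 1306\right)}{-28} + \frac{40}{6 - \frac{56}{33}} = \left(-3342\right) \left(-3342\right) \left(- \frac{1}{28}\right) + \frac{40}{6 - \frac{56}{33}} = 11168964 \left(- \frac{1}{28}\right) + \frac{40}{\frac{142}{33}} = - \frac{2792241}{7} + 40 \cdot \frac{33}{142} = - \frac{2792241}{7} + \frac{660}{71} = - \frac{198244491}{497}$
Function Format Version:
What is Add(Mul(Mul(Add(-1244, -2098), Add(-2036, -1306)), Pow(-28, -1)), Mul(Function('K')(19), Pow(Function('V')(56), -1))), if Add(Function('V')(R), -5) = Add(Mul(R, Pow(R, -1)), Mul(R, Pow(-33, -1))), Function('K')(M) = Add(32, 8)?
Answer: Rational(-198244491, 497) ≈ -3.9888e+5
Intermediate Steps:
Function('K')(M) = 40
Function('V')(R) = Add(6, Mul(Rational(-1, 33), R)) (Function('V')(R) = Add(5, Add(Mul(R, Pow(R, -1)), Mul(R, Pow(-33, -1)))) = Add(5, Add(1, Mul(R, Rational(-1, 33)))) = Add(5, Add(1, Mul(Rational(-1, 33), R))) = Add(6, Mul(Rational(-1, 33), R)))
Add(Mul(Mul(Add(-1244, -2098), Add(-2036, -1306)), Pow(-28, -1)), Mul(Function('K')(19), Pow(Function('V')(56), -1))) = Add(Mul(Mul(Add(-1244, -2098), Add(-2036, -1306)), Pow(-28, -1)), Mul(40, Pow(Add(6, Mul(Rational(-1, 33), 56)), -1))) = Add(Mul(Mul(-3342, -3342), Rational(-1, 28)), Mul(40, Pow(Add(6, Rational(-56, 33)), -1))) = Add(Mul(11168964, Rational(-1, 28)), Mul(40, Pow(Rational(142, 33), -1))) = Add(Rational(-2792241, 7), Mul(40, Rational(33, 142))) = Add(Rational(-2792241, 7), Rational(660, 71)) = Rational(-198244491, 497)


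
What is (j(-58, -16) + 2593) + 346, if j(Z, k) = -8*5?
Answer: 2899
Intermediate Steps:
j(Z, k) = -40
(j(-58, -16) + 2593) + 346 = (-40 + 2593) + 346 = 2553 + 346 = 2899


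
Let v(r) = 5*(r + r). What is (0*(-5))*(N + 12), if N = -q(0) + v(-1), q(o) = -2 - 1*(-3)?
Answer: 0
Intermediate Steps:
v(r) = 10*r (v(r) = 5*(2*r) = 10*r)
q(o) = 1 (q(o) = -2 + 3 = 1)
N = -11 (N = -1*1 + 10*(-1) = -1 - 10 = -11)
(0*(-5))*(N + 12) = (0*(-5))*(-11 + 12) = 0*1 = 0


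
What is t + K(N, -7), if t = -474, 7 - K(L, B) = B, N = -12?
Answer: -460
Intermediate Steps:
K(L, B) = 7 - B
t + K(N, -7) = -474 + (7 - 1*(-7)) = -474 + (7 + 7) = -474 + 14 = -460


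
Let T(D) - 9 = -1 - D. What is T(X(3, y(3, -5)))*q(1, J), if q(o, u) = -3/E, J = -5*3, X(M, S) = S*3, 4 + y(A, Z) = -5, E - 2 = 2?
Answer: -105/4 ≈ -26.250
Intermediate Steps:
E = 4 (E = 2 + 2 = 4)
y(A, Z) = -9 (y(A, Z) = -4 - 5 = -9)
X(M, S) = 3*S
J = -15
q(o, u) = -¾ (q(o, u) = -3/4 = -3*¼ = -¾)
T(D) = 8 - D (T(D) = 9 + (-1 - D) = 8 - D)
T(X(3, y(3, -5)))*q(1, J) = (8 - 3*(-9))*(-¾) = (8 - 1*(-27))*(-¾) = (8 + 27)*(-¾) = 35*(-¾) = -105/4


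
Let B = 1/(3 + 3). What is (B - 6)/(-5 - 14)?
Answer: 35/114 ≈ 0.30702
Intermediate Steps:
B = 1/6 ≈ 0.16667
(B - 6)/(-5 - 14) = (1/6 - 6)/(-5 - 14) = -35/6/(-19) = -1/19*(-35/6) = 35/114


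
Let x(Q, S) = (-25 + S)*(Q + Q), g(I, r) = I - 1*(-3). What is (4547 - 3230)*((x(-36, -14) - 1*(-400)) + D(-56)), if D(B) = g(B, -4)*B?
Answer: 8133792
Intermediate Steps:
g(I, r) = 3 + I (g(I, r) = I + 3 = 3 + I)
x(Q, S) = 2*Q*(-25 + S) (x(Q, S) = (-25 + S)*(2*Q) = 2*Q*(-25 + S))
D(B) = B*(3 + B) (D(B) = (3 + B)*B = B*(3 + B))
(4547 - 3230)*((x(-36, -14) - 1*(-400)) + D(-56)) = (4547 - 3230)*((2*(-36)*(-25 - 14) - 1*(-400)) - 56*(3 - 56)) = 1317*((2*(-36)*(-39) + 400) - 56*(-53)) = 1317*((2808 + 400) + 2968) = 1317*(3208 + 2968) = 1317*6176 = 8133792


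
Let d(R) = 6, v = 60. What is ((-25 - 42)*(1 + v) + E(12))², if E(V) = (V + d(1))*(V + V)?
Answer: 13359025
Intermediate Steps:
E(V) = 2*V*(6 + V) (E(V) = (V + 6)*(V + V) = (6 + V)*(2*V) = 2*V*(6 + V))
((-25 - 42)*(1 + v) + E(12))² = ((-25 - 42)*(1 + 60) + 2*12*(6 + 12))² = (-67*61 + 2*12*18)² = (-4087 + 432)² = (-3655)² = 13359025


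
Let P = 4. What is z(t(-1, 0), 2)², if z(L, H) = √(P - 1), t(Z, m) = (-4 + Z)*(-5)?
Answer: 3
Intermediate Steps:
t(Z, m) = 20 - 5*Z
z(L, H) = √3 (z(L, H) = √(4 - 1) = √3)
z(t(-1, 0), 2)² = (√3)² = 3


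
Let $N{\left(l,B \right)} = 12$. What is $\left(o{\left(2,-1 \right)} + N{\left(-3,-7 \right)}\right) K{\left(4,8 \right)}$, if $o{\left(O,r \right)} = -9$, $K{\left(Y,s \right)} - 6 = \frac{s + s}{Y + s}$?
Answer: $22$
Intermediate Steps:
$K{\left(Y,s \right)} = 6 + \frac{2 s}{Y + s}$ ($K{\left(Y,s \right)} = 6 + \frac{s + s}{Y + s} = 6 + \frac{2 s}{Y + s}$)
$\left(o{\left(2,-1 \right)} + N{\left(-3,-7 \right)}\right) K{\left(4,8 \right)} = \left(-9 + 12\right) \frac{2 \left(3 \cdot 4 + 4 \cdot 8\right)}{4 + 8} = 3 \frac{2 \left(12 + 32\right)}{12} = 3 \cdot 2 \cdot \frac{1}{12} \cdot 44 = 3 \cdot \frac{22}{3} = 22$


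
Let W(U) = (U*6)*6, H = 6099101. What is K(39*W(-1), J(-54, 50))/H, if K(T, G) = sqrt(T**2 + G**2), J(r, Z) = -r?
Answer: 54*sqrt(677)/6099101 ≈ 0.00023037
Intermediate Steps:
W(U) = 36*U (W(U) = (6*U)*6 = 36*U)
K(T, G) = sqrt(G**2 + T**2)
K(39*W(-1), J(-54, 50))/H = sqrt((-1*(-54))**2 + (39*(36*(-1)))**2)/6099101 = sqrt(54**2 + (39*(-36))**2)*(1/6099101) = sqrt(2916 + (-1404)**2)*(1/6099101) = sqrt(2916 + 1971216)*(1/6099101) = sqrt(1974132)*(1/6099101) = (54*sqrt(677))*(1/6099101) = 54*sqrt(677)/6099101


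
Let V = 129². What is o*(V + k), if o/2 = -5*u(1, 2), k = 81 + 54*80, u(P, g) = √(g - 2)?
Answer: 0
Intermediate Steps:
u(P, g) = √(-2 + g)
k = 4401 (k = 81 + 4320 = 4401)
V = 16641
o = 0 (o = 2*(-5*√(-2 + 2)) = 2*(-5*√0) = 2*(-5*0) = 2*0 = 0)
o*(V + k) = 0*(16641 + 4401) = 0*21042 = 0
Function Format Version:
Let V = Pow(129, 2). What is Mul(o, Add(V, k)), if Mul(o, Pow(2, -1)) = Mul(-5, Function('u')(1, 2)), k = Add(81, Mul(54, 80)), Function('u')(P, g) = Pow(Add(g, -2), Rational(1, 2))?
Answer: 0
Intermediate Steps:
Function('u')(P, g) = Pow(Add(-2, g), Rational(1, 2))
k = 4401 (k = Add(81, 4320) = 4401)
V = 16641
o = 0 (o = Mul(2, Mul(-5, Pow(Add(-2, 2), Rational(1, 2)))) = Mul(2, Mul(-5, Pow(0, Rational(1, 2)))) = Mul(2, Mul(-5, 0)) = Mul(2, 0) = 0)
Mul(o, Add(V, k)) = Mul(0, Add(16641, 4401)) = Mul(0, 21042) = 0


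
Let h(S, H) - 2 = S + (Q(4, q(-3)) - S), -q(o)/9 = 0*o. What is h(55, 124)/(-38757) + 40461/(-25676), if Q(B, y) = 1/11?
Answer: -17250207295/10946372052 ≈ -1.5759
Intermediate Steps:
q(o) = 0 (q(o) = -0*o = -9*0 = 0)
Q(B, y) = 1/11
h(S, H) = 23/11 (h(S, H) = 2 + (S + (1/11 - S)) = 2 + 1/11 = 23/11)
h(55, 124)/(-38757) + 40461/(-25676) = (23/11)/(-38757) + 40461/(-25676) = (23/11)*(-1/38757) + 40461*(-1/25676) = -23/426327 - 40461/25676 = -17250207295/10946372052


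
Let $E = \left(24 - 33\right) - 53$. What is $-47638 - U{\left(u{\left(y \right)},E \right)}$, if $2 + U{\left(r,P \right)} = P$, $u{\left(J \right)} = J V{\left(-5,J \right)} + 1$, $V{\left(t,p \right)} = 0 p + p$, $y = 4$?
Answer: $-47574$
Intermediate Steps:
$V{\left(t,p \right)} = p$ ($V{\left(t,p \right)} = 0 + p = p$)
$u{\left(J \right)} = 1 + J^{2}$ ($u{\left(J \right)} = J J + 1 = J^{2} + 1 = 1 + J^{2}$)
$E = -62$ ($E = -9 - 53 = -62$)
$U{\left(r,P \right)} = -2 + P$
$-47638 - U{\left(u{\left(y \right)},E \right)} = -47638 - \left(-2 - 62\right) = -47638 - -64 = -47638 + 64 = -47574$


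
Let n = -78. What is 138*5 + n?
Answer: 612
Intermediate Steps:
138*5 + n = 138*5 - 78 = 690 - 78 = 612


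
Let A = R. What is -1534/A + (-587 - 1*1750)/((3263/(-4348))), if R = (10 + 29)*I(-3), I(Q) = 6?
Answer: 91258967/29367 ≈ 3107.5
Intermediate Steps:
R = 234 (R = (10 + 29)*6 = 39*6 = 234)
A = 234
-1534/A + (-587 - 1*1750)/((3263/(-4348))) = -1534/234 + (-587 - 1*1750)/((3263/(-4348))) = -1534*1/234 + (-587 - 1750)/((3263*(-1/4348))) = -59/9 - 2337/(-3263/4348) = -59/9 - 2337*(-4348/3263) = -59/9 + 10161276/3263 = 91258967/29367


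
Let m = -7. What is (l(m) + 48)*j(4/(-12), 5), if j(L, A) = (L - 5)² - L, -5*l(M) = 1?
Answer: 61901/45 ≈ 1375.6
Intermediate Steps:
l(M) = -⅕ (l(M) = -⅕*1 = -⅕)
j(L, A) = (-5 + L)² - L
(l(m) + 48)*j(4/(-12), 5) = (-⅕ + 48)*((-5 + 4/(-12))² - 4/(-12)) = 239*((-5 + 4*(-1/12))² - 4*(-1)/12)/5 = 239*((-5 - ⅓)² - 1*(-⅓))/5 = 239*((-16/3)² + ⅓)/5 = 239*(256/9 + ⅓)/5 = (239/5)*(259/9) = 61901/45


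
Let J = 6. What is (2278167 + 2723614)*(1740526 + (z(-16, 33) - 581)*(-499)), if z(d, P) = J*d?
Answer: 10395446539569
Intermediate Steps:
z(d, P) = 6*d
(2278167 + 2723614)*(1740526 + (z(-16, 33) - 581)*(-499)) = (2278167 + 2723614)*(1740526 + (6*(-16) - 581)*(-499)) = 5001781*(1740526 + (-96 - 581)*(-499)) = 5001781*(1740526 - 677*(-499)) = 5001781*(1740526 + 337823) = 5001781*2078349 = 10395446539569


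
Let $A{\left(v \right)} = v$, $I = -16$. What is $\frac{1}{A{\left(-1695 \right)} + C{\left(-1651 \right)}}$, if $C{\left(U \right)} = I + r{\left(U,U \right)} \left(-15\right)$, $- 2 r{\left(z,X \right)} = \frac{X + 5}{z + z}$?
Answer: $- \frac{3302}{5637377} \approx -0.00058573$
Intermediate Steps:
$r{\left(z,X \right)} = - \frac{5 + X}{4 z}$ ($r{\left(z,X \right)} = - \frac{\left(X + 5\right) \frac{1}{z + z}}{2} = - \frac{\left(5 + X\right) \frac{1}{2 z}}{2} = - \frac{\frac{1}{2} \frac{1}{z} \left(5 + X\right)}{2} = - \frac{5 + X}{4 z}$)
$C{\left(U \right)} = -16 - \frac{15 \left(-5 - U\right)}{4 U}$ ($C{\left(U \right)} = -16 + \frac{-5 - U}{4 U} \left(-15\right) = -16 - \frac{15 \left(-5 - U\right)}{4 U}$)
$\frac{1}{A{\left(-1695 \right)} + C{\left(-1651 \right)}} = \frac{1}{-1695 + \frac{75 - -80899}{4 \left(-1651\right)}} = \frac{1}{-1695 + \frac{1}{4} \left(- \frac{1}{1651}\right) \left(75 + 80899\right)} = \frac{1}{-1695 + \frac{1}{4} \left(- \frac{1}{1651}\right) 80974} = \frac{1}{-1695 - \frac{40487}{3302}} = \frac{1}{- \frac{5637377}{3302}} = - \frac{3302}{5637377}$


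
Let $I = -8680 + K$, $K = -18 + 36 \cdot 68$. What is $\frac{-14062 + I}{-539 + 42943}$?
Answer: $- \frac{5078}{10601} \approx -0.47901$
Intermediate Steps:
$K = 2430$ ($K = -18 + 2448 = 2430$)
$I = -6250$ ($I = -8680 + 2430 = -6250$)
$\frac{-14062 + I}{-539 + 42943} = \frac{-14062 - 6250}{-539 + 42943} = - \frac{20312}{42404} = \left(-20312\right) \frac{1}{42404} = - \frac{5078}{10601}$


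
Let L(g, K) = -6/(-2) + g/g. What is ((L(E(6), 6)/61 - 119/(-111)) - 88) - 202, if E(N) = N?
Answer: -1955887/6771 ≈ -288.86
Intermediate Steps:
L(g, K) = 4 (L(g, K) = -6*(-½) + 1 = 3 + 1 = 4)
((L(E(6), 6)/61 - 119/(-111)) - 88) - 202 = ((4/61 - 119/(-111)) - 88) - 202 = ((4*(1/61) - 119*(-1/111)) - 88) - 202 = ((4/61 + 119/111) - 88) - 202 = (7703/6771 - 88) - 202 = -588145/6771 - 202 = -1955887/6771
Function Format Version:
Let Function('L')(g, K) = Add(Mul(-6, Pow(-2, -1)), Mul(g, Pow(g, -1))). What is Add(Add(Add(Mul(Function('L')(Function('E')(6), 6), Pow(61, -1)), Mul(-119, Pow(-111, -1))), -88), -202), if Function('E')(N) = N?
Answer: Rational(-1955887, 6771) ≈ -288.86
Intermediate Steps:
Function('L')(g, K) = 4 (Function('L')(g, K) = Add(Mul(-6, Rational(-1, 2)), 1) = Add(3, 1) = 4)
Add(Add(Add(Mul(Function('L')(Function('E')(6), 6), Pow(61, -1)), Mul(-119, Pow(-111, -1))), -88), -202) = Add(Add(Add(Mul(4, Pow(61, -1)), Mul(-119, Pow(-111, -1))), -88), -202) = Add(Add(Add(Mul(4, Rational(1, 61)), Mul(-119, Rational(-1, 111))), -88), -202) = Add(Add(Add(Rational(4, 61), Rational(119, 111)), -88), -202) = Add(Add(Rational(7703, 6771), -88), -202) = Add(Rational(-588145, 6771), -202) = Rational(-1955887, 6771)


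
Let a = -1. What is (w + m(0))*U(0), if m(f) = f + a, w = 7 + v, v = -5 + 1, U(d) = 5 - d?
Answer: 10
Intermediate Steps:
v = -4
w = 3 (w = 7 - 4 = 3)
m(f) = -1 + f (m(f) = f - 1 = -1 + f)
(w + m(0))*U(0) = (3 + (-1 + 0))*(5 - 1*0) = (3 - 1)*(5 + 0) = 2*5 = 10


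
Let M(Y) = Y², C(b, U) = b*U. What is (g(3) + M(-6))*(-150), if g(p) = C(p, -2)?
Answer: -4500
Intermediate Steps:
C(b, U) = U*b
g(p) = -2*p
(g(3) + M(-6))*(-150) = (-2*3 + (-6)²)*(-150) = (-6 + 36)*(-150) = 30*(-150) = -4500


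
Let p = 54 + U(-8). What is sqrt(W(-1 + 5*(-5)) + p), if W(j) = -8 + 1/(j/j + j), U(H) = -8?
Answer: sqrt(949)/5 ≈ 6.1612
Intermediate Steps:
p = 46 (p = 54 - 8 = 46)
W(j) = -8 + 1/(1 + j)
sqrt(W(-1 + 5*(-5)) + p) = sqrt((-7 - 8*(-1 + 5*(-5)))/(1 + (-1 + 5*(-5))) + 46) = sqrt((-7 - 8*(-1 - 25))/(1 + (-1 - 25)) + 46) = sqrt((-7 - 8*(-26))/(1 - 26) + 46) = sqrt((-7 + 208)/(-25) + 46) = sqrt(-1/25*201 + 46) = sqrt(-201/25 + 46) = sqrt(949/25) = sqrt(949)/5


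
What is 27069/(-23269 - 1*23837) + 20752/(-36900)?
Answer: -54899717/48283650 ≈ -1.1370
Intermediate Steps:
27069/(-23269 - 1*23837) + 20752/(-36900) = 27069/(-23269 - 23837) + 20752*(-1/36900) = 27069/(-47106) - 5188/9225 = 27069*(-1/47106) - 5188/9225 = -9023/15702 - 5188/9225 = -54899717/48283650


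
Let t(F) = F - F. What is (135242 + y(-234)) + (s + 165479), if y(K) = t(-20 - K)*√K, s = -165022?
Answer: 135699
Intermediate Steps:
t(F) = 0
y(K) = 0 (y(K) = 0*√K = 0)
(135242 + y(-234)) + (s + 165479) = (135242 + 0) + (-165022 + 165479) = 135242 + 457 = 135699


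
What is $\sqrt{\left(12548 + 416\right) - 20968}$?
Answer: $2 i \sqrt{2001} \approx 89.465 i$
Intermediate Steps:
$\sqrt{\left(12548 + 416\right) - 20968} = \sqrt{12964 - 20968} = \sqrt{-8004} = 2 i \sqrt{2001}$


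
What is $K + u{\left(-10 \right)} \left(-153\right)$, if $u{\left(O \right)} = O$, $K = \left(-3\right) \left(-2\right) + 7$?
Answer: $1543$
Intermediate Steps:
$K = 13$ ($K = 6 + 7 = 13$)
$K + u{\left(-10 \right)} \left(-153\right) = 13 - -1530 = 13 + 1530 = 1543$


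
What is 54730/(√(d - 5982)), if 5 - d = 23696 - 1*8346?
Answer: -54730*I*√21327/21327 ≈ -374.77*I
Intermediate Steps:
d = -15345 (d = 5 - (23696 - 1*8346) = 5 - (23696 - 8346) = 5 - 1*15350 = 5 - 15350 = -15345)
54730/(√(d - 5982)) = 54730/(√(-15345 - 5982)) = 54730/(√(-21327)) = 54730/((I*√21327)) = 54730*(-I*√21327/21327) = -54730*I*√21327/21327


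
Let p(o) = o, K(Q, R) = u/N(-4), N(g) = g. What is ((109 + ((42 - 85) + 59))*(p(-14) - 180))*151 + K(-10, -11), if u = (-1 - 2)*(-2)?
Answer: -7323503/2 ≈ -3.6618e+6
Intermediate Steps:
u = 6 (u = -3*(-2) = 6)
K(Q, R) = -3/2 (K(Q, R) = 6/(-4) = 6*(-¼) = -3/2)
((109 + ((42 - 85) + 59))*(p(-14) - 180))*151 + K(-10, -11) = ((109 + ((42 - 85) + 59))*(-14 - 180))*151 - 3/2 = ((109 + (-43 + 59))*(-194))*151 - 3/2 = ((109 + 16)*(-194))*151 - 3/2 = (125*(-194))*151 - 3/2 = -24250*151 - 3/2 = -3661750 - 3/2 = -7323503/2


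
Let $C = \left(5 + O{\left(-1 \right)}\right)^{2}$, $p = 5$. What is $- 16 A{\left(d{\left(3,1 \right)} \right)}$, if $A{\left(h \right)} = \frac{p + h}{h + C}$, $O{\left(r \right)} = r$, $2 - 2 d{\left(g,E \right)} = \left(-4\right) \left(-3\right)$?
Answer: $0$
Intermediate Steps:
$d{\left(g,E \right)} = -5$ ($d{\left(g,E \right)} = 1 - \frac{\left(-4\right) \left(-3\right)}{2} = 1 - 6 = -5$)
$C = 16$ ($C = \left(5 - 1\right)^{2} = 4^{2} = 16$)
$A{\left(h \right)} = \frac{5 + h}{16 + h}$ ($A{\left(h \right)} = \frac{5 + h}{h + 16} = \frac{5 + h}{16 + h}$)
$- 16 A{\left(d{\left(3,1 \right)} \right)} = - 16 \frac{5 - 5}{16 - 5} = - 16 \cdot \frac{1}{11} \cdot 0 = \left(-16\right) 0 = 0$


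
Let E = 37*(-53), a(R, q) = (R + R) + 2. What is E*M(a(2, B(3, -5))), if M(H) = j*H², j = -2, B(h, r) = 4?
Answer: 141192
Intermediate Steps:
a(R, q) = 2 + 2*R (a(R, q) = 2*R + 2 = 2 + 2*R)
E = -1961
M(H) = -2*H²
E*M(a(2, B(3, -5))) = -(-3922)*(2 + 2*2)² = -(-3922)*(2 + 4)² = -(-3922)*6² = -(-3922)*36 = -1961*(-72) = 141192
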